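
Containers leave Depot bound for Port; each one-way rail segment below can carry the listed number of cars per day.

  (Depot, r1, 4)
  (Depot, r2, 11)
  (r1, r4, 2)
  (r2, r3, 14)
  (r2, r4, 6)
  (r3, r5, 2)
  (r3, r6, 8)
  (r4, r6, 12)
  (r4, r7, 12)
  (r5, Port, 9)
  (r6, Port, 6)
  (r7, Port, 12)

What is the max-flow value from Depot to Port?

Augment Depot→r1→r4→r6→Port: bottleneck 2, flow now 2.
Augment Depot→r2→r3→r5→Port: bottleneck 2, flow now 4.
Augment Depot→r2→r3→r6→Port: bottleneck 4, flow now 8.
Augment Depot→r2→r4→r7→Port: bottleneck 5, flow now 13.
No augmenting path remains; maximum flow = 13.
In the residual graph, reachable from Depot: {Depot, r1}.
Min-cut edges: Depot→r2 (11), r1→r4 (2); capacity 11 + 2 = 13.
This cut is saturated, so no flow can exceed 13.

13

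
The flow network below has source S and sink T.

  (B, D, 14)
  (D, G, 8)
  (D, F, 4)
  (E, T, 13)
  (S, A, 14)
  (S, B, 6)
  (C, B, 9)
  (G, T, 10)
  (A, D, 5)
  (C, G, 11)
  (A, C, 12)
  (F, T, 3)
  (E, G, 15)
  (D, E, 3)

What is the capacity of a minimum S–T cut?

Augment S→A→C→G→T: bottleneck 10, flow now 10.
Augment S→A→D→E→T: bottleneck 3, flow now 13.
Augment S→A→D→F→T: bottleneck 1, flow now 14.
Augment S→B→D→F→T: bottleneck 2, flow now 16.
No augmenting path remains; maximum flow = 16.
By max-flow min-cut, the minimum cut capacity equals the max flow.
In the residual graph, reachable from S: {S, A, B, C, D, F, G}.
Min-cut edges: D→E (3), F→T (3), G→T (10); capacity 3 + 3 + 10 = 16.

16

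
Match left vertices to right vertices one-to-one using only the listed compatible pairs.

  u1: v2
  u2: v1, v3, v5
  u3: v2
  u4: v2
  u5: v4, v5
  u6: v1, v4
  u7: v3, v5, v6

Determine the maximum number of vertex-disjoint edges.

Unit-capacity flow: source→left, listed edges, right→sink; max matching = max flow.
Augmenting path u1→v2 (+1); matched 1.
Augmenting path u2→v1 (+1); matched 2.
Augmenting path u5→v4 (+1); matched 3.
Augmenting path u7→v3 (+1); matched 4.
Augmenting path u6→v1→u2→v5 (+1); matched 5.
No augmenting path remains; maximum matching = 5.
König certificate: {u2, u5, u6, u7, v2} is a vertex cover of size 5 (every listed pair touches it), so no matching can be larger.

5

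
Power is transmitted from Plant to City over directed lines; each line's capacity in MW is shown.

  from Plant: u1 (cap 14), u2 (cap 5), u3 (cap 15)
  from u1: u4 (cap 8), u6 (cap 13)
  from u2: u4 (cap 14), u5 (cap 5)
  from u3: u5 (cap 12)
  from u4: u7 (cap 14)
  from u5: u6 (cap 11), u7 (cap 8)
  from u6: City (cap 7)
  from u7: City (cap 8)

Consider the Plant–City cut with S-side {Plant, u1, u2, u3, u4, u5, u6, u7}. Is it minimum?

Yes — it is a minimum cut (capacity 15).

Given cut capacity: 7 + 8 = 15.
Augment Plant→u1→u6→City: bottleneck 7, flow now 7.
Augment Plant→u1→u4→u7→City: bottleneck 7, flow now 14.
Augment Plant→u2→u4→u7→City: bottleneck 1, flow now 15.
No augmenting path remains; maximum flow = 15.
Cut capacity 15 equals the max flow, so it is a minimum cut.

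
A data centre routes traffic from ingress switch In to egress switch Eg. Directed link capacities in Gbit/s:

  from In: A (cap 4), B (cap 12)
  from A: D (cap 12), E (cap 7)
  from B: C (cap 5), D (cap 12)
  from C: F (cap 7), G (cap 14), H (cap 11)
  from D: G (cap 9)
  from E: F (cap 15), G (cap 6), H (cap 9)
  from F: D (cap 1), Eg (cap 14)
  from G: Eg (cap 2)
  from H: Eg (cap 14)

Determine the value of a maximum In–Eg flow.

11

Augment In→A→D→G→Eg: bottleneck 2, flow now 2.
Augment In→A→E→F→Eg: bottleneck 2, flow now 4.
Augment In→B→C→F→Eg: bottleneck 5, flow now 9.
Augment In→B→D→A→E→F→Eg: bottleneck 2, flow now 11. (uses reverse residual edge)
No augmenting path remains; maximum flow = 11.
In the residual graph, reachable from In: {In, B, D, G}.
Min-cut edges: In→A (4), B→C (5), G→Eg (2); capacity 4 + 5 + 2 = 11.
This cut is saturated, so no flow can exceed 11.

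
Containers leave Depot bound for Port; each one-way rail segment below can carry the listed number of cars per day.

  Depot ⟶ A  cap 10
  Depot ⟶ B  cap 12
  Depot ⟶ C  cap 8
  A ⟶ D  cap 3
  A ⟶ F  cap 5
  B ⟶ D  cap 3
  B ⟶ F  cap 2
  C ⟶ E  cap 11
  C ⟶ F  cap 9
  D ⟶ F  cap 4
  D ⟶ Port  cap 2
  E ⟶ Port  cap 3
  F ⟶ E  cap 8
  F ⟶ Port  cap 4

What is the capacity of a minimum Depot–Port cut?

9

Augment Depot→A→D→Port: bottleneck 2, flow now 2.
Augment Depot→A→F→Port: bottleneck 4, flow now 6.
Augment Depot→C→E→Port: bottleneck 3, flow now 9.
No augmenting path remains; maximum flow = 9.
By max-flow min-cut, the minimum cut capacity equals the max flow.
In the residual graph, reachable from Depot: {Depot, A, B, C, D, E, F}.
Min-cut edges: D→Port (2), E→Port (3), F→Port (4); capacity 2 + 3 + 4 = 9.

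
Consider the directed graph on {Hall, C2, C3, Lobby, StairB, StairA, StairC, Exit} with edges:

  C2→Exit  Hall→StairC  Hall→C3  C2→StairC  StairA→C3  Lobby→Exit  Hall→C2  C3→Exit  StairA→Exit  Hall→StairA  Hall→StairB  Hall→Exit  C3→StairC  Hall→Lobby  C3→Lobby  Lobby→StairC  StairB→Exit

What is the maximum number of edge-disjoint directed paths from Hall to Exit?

6

Assign every edge capacity 1; by Menger, the answer equals the max flow.
Path Hall→Exit (+1); total 1.
Path Hall→C2→Exit (+1); total 2.
Path Hall→C3→Exit (+1); total 3.
Path Hall→Lobby→Exit (+1); total 4.
Path Hall→StairB→Exit (+1); total 5.
Path Hall→StairA→Exit (+1); total 6.
No residual Hall→Exit path; max flow = 6.
Certifying cut of size 6: {Hall→C2, Hall→C3, Hall→Exit, Hall→Lobby, Hall→StairA, Hall→StairB}.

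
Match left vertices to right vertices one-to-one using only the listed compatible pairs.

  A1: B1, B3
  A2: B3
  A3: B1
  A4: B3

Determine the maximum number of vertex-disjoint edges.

2

Unit-capacity flow: source→left, listed edges, right→sink; max matching = max flow.
Augmenting path A1→B1 (+1); matched 1.
Augmenting path A2→B3 (+1); matched 2.
No augmenting path remains; maximum matching = 2.
König certificate: {B1, B3} is a vertex cover of size 2 (every listed pair touches it), so no matching can be larger.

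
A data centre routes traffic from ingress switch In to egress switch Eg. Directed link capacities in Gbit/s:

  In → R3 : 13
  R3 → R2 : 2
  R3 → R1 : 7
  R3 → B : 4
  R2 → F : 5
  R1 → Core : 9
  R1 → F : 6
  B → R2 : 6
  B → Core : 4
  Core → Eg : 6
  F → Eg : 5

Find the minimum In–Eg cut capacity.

Augment In→R3→R2→F→Eg: bottleneck 2, flow now 2.
Augment In→R3→R1→Core→Eg: bottleneck 6, flow now 8.
Augment In→R3→R1→F→Eg: bottleneck 1, flow now 9.
Augment In→R3→B→R2→F→Eg: bottleneck 2, flow now 11.
No augmenting path remains; maximum flow = 11.
By max-flow min-cut, the minimum cut capacity equals the max flow.
In the residual graph, reachable from In: {In, R3, R2, R1, B, Core, F}.
Min-cut edges: Core→Eg (6), F→Eg (5); capacity 6 + 5 = 11.

11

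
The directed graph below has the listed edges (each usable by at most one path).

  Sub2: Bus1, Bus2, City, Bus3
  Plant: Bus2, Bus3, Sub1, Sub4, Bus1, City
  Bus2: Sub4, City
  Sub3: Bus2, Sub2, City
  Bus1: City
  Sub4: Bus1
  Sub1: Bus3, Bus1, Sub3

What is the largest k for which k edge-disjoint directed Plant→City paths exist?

4

Assign every edge capacity 1; by Menger, the answer equals the max flow.
Path Plant→City (+1); total 1.
Path Plant→Bus2→City (+1); total 2.
Path Plant→Bus1→City (+1); total 3.
Path Plant→Sub1→Sub3→City (+1); total 4.
No residual Plant→City path; max flow = 4.
Certifying cut of size 4: {Bus1→City, Plant→Bus2, Plant→City, Plant→Sub1}.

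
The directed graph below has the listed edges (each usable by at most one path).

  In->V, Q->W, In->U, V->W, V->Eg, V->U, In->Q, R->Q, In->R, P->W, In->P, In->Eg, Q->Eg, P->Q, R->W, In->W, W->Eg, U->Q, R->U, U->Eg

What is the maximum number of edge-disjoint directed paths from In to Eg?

5

Assign every edge capacity 1; by Menger, the answer equals the max flow.
Path In→Eg (+1); total 1.
Path In→Q→Eg (+1); total 2.
Path In→U→Eg (+1); total 3.
Path In→V→Eg (+1); total 4.
Path In→W→Eg (+1); total 5.
No residual In→Eg path; max flow = 5.
Certifying cut of size 5: {In→Eg, In→V, Q→Eg, U→Eg, W→Eg}.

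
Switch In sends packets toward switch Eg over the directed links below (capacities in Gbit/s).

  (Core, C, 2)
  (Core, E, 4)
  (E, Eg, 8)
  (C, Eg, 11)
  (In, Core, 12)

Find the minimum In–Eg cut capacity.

Augment In→Core→E→Eg: bottleneck 4, flow now 4.
Augment In→Core→C→Eg: bottleneck 2, flow now 6.
No augmenting path remains; maximum flow = 6.
By max-flow min-cut, the minimum cut capacity equals the max flow.
In the residual graph, reachable from In: {In, Core}.
Min-cut edges: Core→E (4), Core→C (2); capacity 4 + 2 = 6.

6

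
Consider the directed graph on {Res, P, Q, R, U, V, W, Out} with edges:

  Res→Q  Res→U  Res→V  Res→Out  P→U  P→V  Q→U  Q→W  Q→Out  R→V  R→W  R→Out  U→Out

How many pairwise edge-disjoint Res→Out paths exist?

Assign every edge capacity 1; by Menger, the answer equals the max flow.
Path Res→Out (+1); total 1.
Path Res→Q→Out (+1); total 2.
Path Res→U→Out (+1); total 3.
No residual Res→Out path; max flow = 3.
Certifying cut of size 3: {Res→Out, Res→Q, Res→U}.

3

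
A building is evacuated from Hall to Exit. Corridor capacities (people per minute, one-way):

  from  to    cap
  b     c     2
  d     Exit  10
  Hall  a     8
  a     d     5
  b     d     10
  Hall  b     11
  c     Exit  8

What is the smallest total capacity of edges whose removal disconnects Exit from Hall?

12

Augment Hall→a→d→Exit: bottleneck 5, flow now 5.
Augment Hall→b→c→Exit: bottleneck 2, flow now 7.
Augment Hall→b→d→Exit: bottleneck 5, flow now 12.
No augmenting path remains; maximum flow = 12.
By max-flow min-cut, the minimum cut capacity equals the max flow.
In the residual graph, reachable from Hall: {Hall, a, b, d}.
Min-cut edges: b→c (2), d→Exit (10); capacity 2 + 10 = 12.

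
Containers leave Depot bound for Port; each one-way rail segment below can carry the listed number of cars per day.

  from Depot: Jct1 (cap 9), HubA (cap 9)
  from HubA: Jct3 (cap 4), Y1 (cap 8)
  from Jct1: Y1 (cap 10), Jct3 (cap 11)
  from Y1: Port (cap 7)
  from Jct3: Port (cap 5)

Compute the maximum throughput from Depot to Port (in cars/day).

12

Augment Depot→HubA→Y1→Port: bottleneck 7, flow now 7.
Augment Depot→HubA→Jct3→Port: bottleneck 2, flow now 9.
Augment Depot→Jct1→Jct3→Port: bottleneck 3, flow now 12.
No augmenting path remains; maximum flow = 12.
In the residual graph, reachable from Depot: {Depot, HubA, Jct1, Y1, Jct3}.
Min-cut edges: Y1→Port (7), Jct3→Port (5); capacity 7 + 5 = 12.
This cut is saturated, so no flow can exceed 12.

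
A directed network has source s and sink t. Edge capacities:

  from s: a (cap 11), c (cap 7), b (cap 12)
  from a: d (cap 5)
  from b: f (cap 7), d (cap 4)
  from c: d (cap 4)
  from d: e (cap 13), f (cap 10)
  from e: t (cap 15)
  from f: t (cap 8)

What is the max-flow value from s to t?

Augment s→b→f→t: bottleneck 7, flow now 7.
Augment s→a→d→e→t: bottleneck 5, flow now 12.
Augment s→b→d→e→t: bottleneck 4, flow now 16.
Augment s→c→d→e→t: bottleneck 4, flow now 20.
No augmenting path remains; maximum flow = 20.
In the residual graph, reachable from s: {s, a, b, c}.
Min-cut edges: a→d (5), b→d (4), b→f (7), c→d (4); capacity 5 + 4 + 7 + 4 = 20.
This cut is saturated, so no flow can exceed 20.

20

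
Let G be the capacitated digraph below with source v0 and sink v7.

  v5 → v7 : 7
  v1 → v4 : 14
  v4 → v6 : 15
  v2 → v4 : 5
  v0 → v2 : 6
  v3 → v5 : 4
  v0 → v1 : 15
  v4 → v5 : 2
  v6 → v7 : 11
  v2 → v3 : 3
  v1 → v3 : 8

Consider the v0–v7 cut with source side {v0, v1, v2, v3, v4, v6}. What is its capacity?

17

Edges leaving {v0, v1, v2, v3, v4, v6}: v3→v5 (4), v4→v5 (2), v6→v7 (11).
Cut capacity = 4 + 2 + 11 = 17.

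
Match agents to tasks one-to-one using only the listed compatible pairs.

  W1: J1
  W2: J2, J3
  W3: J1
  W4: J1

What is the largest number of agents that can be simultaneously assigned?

Unit-capacity flow: source→left, listed edges, right→sink; max matching = max flow.
Augmenting path W1→J1 (+1); matched 1.
Augmenting path W2→J2 (+1); matched 2.
No augmenting path remains; maximum matching = 2.
König certificate: {W2, J1} is a vertex cover of size 2 (every listed pair touches it), so no matching can be larger.

2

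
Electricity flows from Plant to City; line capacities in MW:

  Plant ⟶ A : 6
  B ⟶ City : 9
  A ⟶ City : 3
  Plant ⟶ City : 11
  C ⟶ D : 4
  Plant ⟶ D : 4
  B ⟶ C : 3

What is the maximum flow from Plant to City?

Augment Plant→City: bottleneck 11, flow now 11.
Augment Plant→A→City: bottleneck 3, flow now 14.
No augmenting path remains; maximum flow = 14.
In the residual graph, reachable from Plant: {Plant, A, D}.
Min-cut edges: Plant→City (11), A→City (3); capacity 11 + 3 = 14.
This cut is saturated, so no flow can exceed 14.

14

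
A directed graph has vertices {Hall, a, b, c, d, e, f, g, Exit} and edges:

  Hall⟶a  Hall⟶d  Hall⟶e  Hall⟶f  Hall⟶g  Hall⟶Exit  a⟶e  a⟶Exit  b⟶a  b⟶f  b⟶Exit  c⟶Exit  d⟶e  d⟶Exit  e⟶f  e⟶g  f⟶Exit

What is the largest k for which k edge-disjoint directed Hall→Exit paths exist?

Assign every edge capacity 1; by Menger, the answer equals the max flow.
Path Hall→Exit (+1); total 1.
Path Hall→a→Exit (+1); total 2.
Path Hall→d→Exit (+1); total 3.
Path Hall→f→Exit (+1); total 4.
No residual Hall→Exit path; max flow = 4.
Certifying cut of size 4: {Hall→Exit, Hall→a, Hall→d, f→Exit}.

4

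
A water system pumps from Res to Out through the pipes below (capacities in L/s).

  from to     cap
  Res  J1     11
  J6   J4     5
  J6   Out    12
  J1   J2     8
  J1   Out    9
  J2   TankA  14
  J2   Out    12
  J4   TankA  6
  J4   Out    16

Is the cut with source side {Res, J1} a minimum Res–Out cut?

No — its capacity is 17, but the minimum cut has capacity 11.

Given cut capacity: 8 + 9 = 17.
Augment Res→J1→Out: bottleneck 9, flow now 9.
Augment Res→J1→J2→Out: bottleneck 2, flow now 11.
No augmenting path remains; maximum flow = 11.
In the residual graph, reachable from Res: {Res}.
Min-cut edges: Res→J1 (11); capacity 11 = 11.
Cut capacity 17 exceeds the max flow 11, so it is not minimum.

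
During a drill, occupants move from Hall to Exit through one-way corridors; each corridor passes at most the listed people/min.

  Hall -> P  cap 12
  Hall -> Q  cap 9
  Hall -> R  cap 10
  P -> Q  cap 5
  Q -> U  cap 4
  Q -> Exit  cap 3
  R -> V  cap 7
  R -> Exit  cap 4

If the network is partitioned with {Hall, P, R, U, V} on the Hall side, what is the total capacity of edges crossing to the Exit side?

Edges leaving {Hall, P, R, U, V}: Hall→Q (9), P→Q (5), R→Exit (4).
Cut capacity = 9 + 5 + 4 = 18.

18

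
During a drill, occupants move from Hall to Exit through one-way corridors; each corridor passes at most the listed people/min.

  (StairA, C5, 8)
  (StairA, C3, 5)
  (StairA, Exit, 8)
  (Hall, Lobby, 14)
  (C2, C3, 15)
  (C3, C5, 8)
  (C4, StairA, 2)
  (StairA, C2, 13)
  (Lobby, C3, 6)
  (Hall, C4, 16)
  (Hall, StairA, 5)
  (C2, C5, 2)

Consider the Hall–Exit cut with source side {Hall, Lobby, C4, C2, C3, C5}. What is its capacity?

Edges leaving {Hall, Lobby, C4, C2, C3, C5}: Hall→StairA (5), C4→StairA (2).
Cut capacity = 5 + 2 = 7.

7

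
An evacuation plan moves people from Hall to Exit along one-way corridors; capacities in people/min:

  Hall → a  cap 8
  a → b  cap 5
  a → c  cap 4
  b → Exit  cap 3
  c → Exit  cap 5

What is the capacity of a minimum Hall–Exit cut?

Augment Hall→a→b→Exit: bottleneck 3, flow now 3.
Augment Hall→a→c→Exit: bottleneck 4, flow now 7.
No augmenting path remains; maximum flow = 7.
By max-flow min-cut, the minimum cut capacity equals the max flow.
In the residual graph, reachable from Hall: {Hall, a, b}.
Min-cut edges: a→c (4), b→Exit (3); capacity 4 + 3 = 7.

7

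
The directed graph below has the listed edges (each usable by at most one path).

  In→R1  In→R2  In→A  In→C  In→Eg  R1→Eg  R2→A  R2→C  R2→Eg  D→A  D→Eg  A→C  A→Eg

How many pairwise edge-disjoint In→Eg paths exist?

Assign every edge capacity 1; by Menger, the answer equals the max flow.
Path In→Eg (+1); total 1.
Path In→R1→Eg (+1); total 2.
Path In→R2→Eg (+1); total 3.
Path In→A→Eg (+1); total 4.
No residual In→Eg path; max flow = 4.
Certifying cut of size 4: {In→A, In→Eg, In→R1, In→R2}.

4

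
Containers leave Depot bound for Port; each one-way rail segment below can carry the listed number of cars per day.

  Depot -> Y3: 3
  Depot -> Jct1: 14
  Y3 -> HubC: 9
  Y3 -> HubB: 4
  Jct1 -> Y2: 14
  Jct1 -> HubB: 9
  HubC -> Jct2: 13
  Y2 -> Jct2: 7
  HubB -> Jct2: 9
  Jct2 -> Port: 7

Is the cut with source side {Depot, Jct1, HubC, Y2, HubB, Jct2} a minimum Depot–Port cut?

Given cut capacity: 3 + 7 = 10.
Augment Depot→Y3→HubC→Jct2→Port: bottleneck 3, flow now 3.
Augment Depot→Jct1→Y2→Jct2→Port: bottleneck 4, flow now 7.
No augmenting path remains; maximum flow = 7.
In the residual graph, reachable from Depot: {Depot, Y3, Jct1, HubC, Y2, HubB, Jct2}.
Min-cut edges: Jct2→Port (7); capacity 7 = 7.
Cut capacity 10 exceeds the max flow 7, so it is not minimum.

No — its capacity is 10, but the minimum cut has capacity 7.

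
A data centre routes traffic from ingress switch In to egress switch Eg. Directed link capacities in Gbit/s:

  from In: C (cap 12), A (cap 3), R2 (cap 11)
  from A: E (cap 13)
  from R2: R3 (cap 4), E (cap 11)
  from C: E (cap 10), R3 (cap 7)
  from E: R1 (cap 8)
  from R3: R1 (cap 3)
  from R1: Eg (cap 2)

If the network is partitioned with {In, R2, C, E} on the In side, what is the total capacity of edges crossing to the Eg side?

Edges leaving {In, R2, C, E}: In→A (3), R2→R3 (4), C→R3 (7), E→R1 (8).
Cut capacity = 3 + 4 + 7 + 8 = 22.

22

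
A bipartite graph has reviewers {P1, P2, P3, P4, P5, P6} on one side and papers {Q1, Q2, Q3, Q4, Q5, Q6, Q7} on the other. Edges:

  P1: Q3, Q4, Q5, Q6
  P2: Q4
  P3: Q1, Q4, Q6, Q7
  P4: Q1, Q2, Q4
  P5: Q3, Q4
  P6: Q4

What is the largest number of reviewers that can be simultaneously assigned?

Unit-capacity flow: source→left, listed edges, right→sink; max matching = max flow.
Augmenting path P1→Q3 (+1); matched 1.
Augmenting path P2→Q4 (+1); matched 2.
Augmenting path P3→Q1 (+1); matched 3.
Augmenting path P4→Q2 (+1); matched 4.
Augmenting path P5→Q3→P1→Q5 (+1); matched 5.
No augmenting path remains; maximum matching = 5.
König certificate: {P1, P3, P4, P5, Q4} is a vertex cover of size 5 (every listed pair touches it), so no matching can be larger.

5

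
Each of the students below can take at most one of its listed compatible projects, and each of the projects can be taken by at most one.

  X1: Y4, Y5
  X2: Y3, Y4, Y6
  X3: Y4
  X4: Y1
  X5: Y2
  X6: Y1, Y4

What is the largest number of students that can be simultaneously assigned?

5

Unit-capacity flow: source→left, listed edges, right→sink; max matching = max flow.
Augmenting path X1→Y4 (+1); matched 1.
Augmenting path X2→Y3 (+1); matched 2.
Augmenting path X4→Y1 (+1); matched 3.
Augmenting path X5→Y2 (+1); matched 4.
Augmenting path X3→Y4→X1→Y5 (+1); matched 5.
No augmenting path remains; maximum matching = 5.
König certificate: {X1, X2, X5, Y1, Y4} is a vertex cover of size 5 (every listed pair touches it), so no matching can be larger.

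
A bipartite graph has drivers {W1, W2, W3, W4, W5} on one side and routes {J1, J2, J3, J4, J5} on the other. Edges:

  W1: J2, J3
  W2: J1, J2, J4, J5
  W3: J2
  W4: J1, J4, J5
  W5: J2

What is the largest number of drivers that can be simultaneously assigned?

4

Unit-capacity flow: source→left, listed edges, right→sink; max matching = max flow.
Augmenting path W1→J2 (+1); matched 1.
Augmenting path W2→J1 (+1); matched 2.
Augmenting path W4→J4 (+1); matched 3.
Augmenting path W3→J2→W1→J3 (+1); matched 4.
No augmenting path remains; maximum matching = 4.
König certificate: {W1, W2, W4, J2} is a vertex cover of size 4 (every listed pair touches it), so no matching can be larger.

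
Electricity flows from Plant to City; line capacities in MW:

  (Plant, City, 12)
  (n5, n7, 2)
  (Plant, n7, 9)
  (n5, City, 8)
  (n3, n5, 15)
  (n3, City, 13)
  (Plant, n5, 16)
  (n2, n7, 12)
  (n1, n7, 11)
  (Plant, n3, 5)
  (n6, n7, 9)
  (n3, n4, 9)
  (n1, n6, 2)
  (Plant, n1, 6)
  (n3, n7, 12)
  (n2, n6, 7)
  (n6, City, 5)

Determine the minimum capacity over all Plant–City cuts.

27

Augment Plant→City: bottleneck 12, flow now 12.
Augment Plant→n3→City: bottleneck 5, flow now 17.
Augment Plant→n5→City: bottleneck 8, flow now 25.
Augment Plant→n1→n6→City: bottleneck 2, flow now 27.
No augmenting path remains; maximum flow = 27.
By max-flow min-cut, the minimum cut capacity equals the max flow.
In the residual graph, reachable from Plant: {Plant, n1, n5, n7}.
Min-cut edges: Plant→n3 (5), Plant→City (12), n1→n6 (2), n5→City (8); capacity 5 + 12 + 2 + 8 = 27.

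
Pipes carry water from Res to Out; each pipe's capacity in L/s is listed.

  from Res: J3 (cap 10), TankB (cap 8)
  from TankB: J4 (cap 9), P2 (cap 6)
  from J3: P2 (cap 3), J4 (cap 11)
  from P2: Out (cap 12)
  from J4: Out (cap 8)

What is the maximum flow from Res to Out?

17

Augment Res→TankB→P2→Out: bottleneck 6, flow now 6.
Augment Res→TankB→J4→Out: bottleneck 2, flow now 8.
Augment Res→J3→P2→Out: bottleneck 3, flow now 11.
Augment Res→J3→J4→Out: bottleneck 6, flow now 17.
No augmenting path remains; maximum flow = 17.
In the residual graph, reachable from Res: {Res, TankB, J3, J4}.
Min-cut edges: TankB→P2 (6), J3→P2 (3), J4→Out (8); capacity 6 + 3 + 8 = 17.
This cut is saturated, so no flow can exceed 17.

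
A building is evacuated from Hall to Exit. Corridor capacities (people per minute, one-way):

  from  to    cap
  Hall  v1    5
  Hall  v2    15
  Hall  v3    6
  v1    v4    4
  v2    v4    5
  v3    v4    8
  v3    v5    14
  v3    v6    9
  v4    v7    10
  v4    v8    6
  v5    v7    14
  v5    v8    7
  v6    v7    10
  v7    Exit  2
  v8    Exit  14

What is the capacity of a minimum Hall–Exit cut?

Augment Hall→v1→v4→v7→Exit: bottleneck 2, flow now 2.
Augment Hall→v1→v4→v8→Exit: bottleneck 2, flow now 4.
Augment Hall→v2→v4→v8→Exit: bottleneck 4, flow now 8.
Augment Hall→v3→v5→v8→Exit: bottleneck 6, flow now 14.
No augmenting path remains; maximum flow = 14.
By max-flow min-cut, the minimum cut capacity equals the max flow.
In the residual graph, reachable from Hall: {Hall, v1, v2, v4, v7}.
Min-cut edges: Hall→v3 (6), v4→v8 (6), v7→Exit (2); capacity 6 + 6 + 2 = 14.

14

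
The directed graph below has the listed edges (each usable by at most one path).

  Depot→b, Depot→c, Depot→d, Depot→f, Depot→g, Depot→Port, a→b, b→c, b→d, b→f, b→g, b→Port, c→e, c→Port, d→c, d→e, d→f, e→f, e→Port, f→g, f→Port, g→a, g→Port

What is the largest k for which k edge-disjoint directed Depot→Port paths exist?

Assign every edge capacity 1; by Menger, the answer equals the max flow.
Path Depot→Port (+1); total 1.
Path Depot→b→Port (+1); total 2.
Path Depot→c→Port (+1); total 3.
Path Depot→f→Port (+1); total 4.
Path Depot→g→Port (+1); total 5.
Path Depot→d→e→Port (+1); total 6.
No residual Depot→Port path; max flow = 6.
Certifying cut of size 6: {Depot→Port, Depot→b, Depot→c, Depot→d, Depot→f, Depot→g}.

6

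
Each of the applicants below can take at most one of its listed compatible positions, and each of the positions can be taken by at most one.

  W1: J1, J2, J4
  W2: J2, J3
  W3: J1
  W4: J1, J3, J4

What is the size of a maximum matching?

Unit-capacity flow: source→left, listed edges, right→sink; max matching = max flow.
Augmenting path W1→J1 (+1); matched 1.
Augmenting path W2→J2 (+1); matched 2.
Augmenting path W4→J3 (+1); matched 3.
Augmenting path W3→J1→W1→J4 (+1); matched 4.
No augmenting path remains; maximum matching = 4.
König certificate: {W1, W2, W3, W4} is a vertex cover of size 4 (every listed pair touches it), so no matching can be larger.

4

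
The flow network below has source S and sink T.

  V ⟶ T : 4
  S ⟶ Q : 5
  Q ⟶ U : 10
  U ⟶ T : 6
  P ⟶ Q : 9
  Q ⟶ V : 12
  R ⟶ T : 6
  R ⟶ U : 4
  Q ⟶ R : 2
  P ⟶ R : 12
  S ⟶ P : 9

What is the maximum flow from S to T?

Augment S→P→R→T: bottleneck 6, flow now 6.
Augment S→Q→U→T: bottleneck 5, flow now 11.
Augment S→P→Q→U→T: bottleneck 1, flow now 12.
Augment S→P→Q→V→T: bottleneck 2, flow now 14.
No augmenting path remains; maximum flow = 14.
In the residual graph, reachable from S: {S}.
Min-cut edges: S→P (9), S→Q (5); capacity 9 + 5 = 14.
This cut is saturated, so no flow can exceed 14.

14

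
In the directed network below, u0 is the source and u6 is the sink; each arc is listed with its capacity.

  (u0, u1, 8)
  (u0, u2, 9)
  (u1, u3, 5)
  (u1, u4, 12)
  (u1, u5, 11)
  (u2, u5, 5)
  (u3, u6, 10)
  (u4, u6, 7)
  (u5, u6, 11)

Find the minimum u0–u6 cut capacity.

13

Augment u0→u1→u3→u6: bottleneck 5, flow now 5.
Augment u0→u1→u4→u6: bottleneck 3, flow now 8.
Augment u0→u2→u5→u6: bottleneck 5, flow now 13.
No augmenting path remains; maximum flow = 13.
By max-flow min-cut, the minimum cut capacity equals the max flow.
In the residual graph, reachable from u0: {u0, u2}.
Min-cut edges: u0→u1 (8), u2→u5 (5); capacity 8 + 5 = 13.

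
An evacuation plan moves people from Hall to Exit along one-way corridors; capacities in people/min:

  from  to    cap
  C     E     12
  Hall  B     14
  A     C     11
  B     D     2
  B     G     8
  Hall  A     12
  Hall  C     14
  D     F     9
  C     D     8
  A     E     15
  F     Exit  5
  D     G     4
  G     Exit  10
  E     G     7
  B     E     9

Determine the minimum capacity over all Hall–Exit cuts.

15

Augment Hall→B→G→Exit: bottleneck 8, flow now 8.
Augment Hall→A→E→G→Exit: bottleneck 2, flow now 10.
Augment Hall→B→D→F→Exit: bottleneck 2, flow now 12.
Augment Hall→C→D→F→Exit: bottleneck 3, flow now 15.
No augmenting path remains; maximum flow = 15.
By max-flow min-cut, the minimum cut capacity equals the max flow.
In the residual graph, reachable from Hall: {Hall, A, B, C, D, E, F, G}.
Min-cut edges: F→Exit (5), G→Exit (10); capacity 5 + 10 = 15.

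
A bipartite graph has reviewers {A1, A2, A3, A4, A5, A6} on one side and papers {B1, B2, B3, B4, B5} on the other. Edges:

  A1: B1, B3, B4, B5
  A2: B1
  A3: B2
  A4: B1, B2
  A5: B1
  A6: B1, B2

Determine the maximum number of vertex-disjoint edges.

3

Unit-capacity flow: source→left, listed edges, right→sink; max matching = max flow.
Augmenting path A1→B1 (+1); matched 1.
Augmenting path A3→B2 (+1); matched 2.
Augmenting path A2→B1→A1→B3 (+1); matched 3.
No augmenting path remains; maximum matching = 3.
König certificate: {A1, B1, B2} is a vertex cover of size 3 (every listed pair touches it), so no matching can be larger.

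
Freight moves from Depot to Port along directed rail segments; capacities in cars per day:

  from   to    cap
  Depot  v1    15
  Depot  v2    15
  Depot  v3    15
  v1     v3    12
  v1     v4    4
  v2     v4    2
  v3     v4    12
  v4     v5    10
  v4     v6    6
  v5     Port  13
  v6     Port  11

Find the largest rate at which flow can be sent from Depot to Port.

16

Augment Depot→v1→v4→v5→Port: bottleneck 4, flow now 4.
Augment Depot→v2→v4→v5→Port: bottleneck 2, flow now 6.
Augment Depot→v3→v4→v5→Port: bottleneck 4, flow now 10.
Augment Depot→v3→v4→v6→Port: bottleneck 6, flow now 16.
No augmenting path remains; maximum flow = 16.
In the residual graph, reachable from Depot: {Depot, v1, v2, v3, v4}.
Min-cut edges: v4→v5 (10), v4→v6 (6); capacity 10 + 6 = 16.
This cut is saturated, so no flow can exceed 16.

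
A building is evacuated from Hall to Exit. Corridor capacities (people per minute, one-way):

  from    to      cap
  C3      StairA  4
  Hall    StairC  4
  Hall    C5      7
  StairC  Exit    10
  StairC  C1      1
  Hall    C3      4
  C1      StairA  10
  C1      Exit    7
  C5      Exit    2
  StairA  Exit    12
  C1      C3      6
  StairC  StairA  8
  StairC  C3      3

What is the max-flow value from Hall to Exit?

10

Augment Hall→C5→Exit: bottleneck 2, flow now 2.
Augment Hall→StairC→Exit: bottleneck 4, flow now 6.
Augment Hall→C3→StairA→Exit: bottleneck 4, flow now 10.
No augmenting path remains; maximum flow = 10.
In the residual graph, reachable from Hall: {Hall, C5}.
Min-cut edges: Hall→StairC (4), Hall→C3 (4), C5→Exit (2); capacity 4 + 4 + 2 = 10.
This cut is saturated, so no flow can exceed 10.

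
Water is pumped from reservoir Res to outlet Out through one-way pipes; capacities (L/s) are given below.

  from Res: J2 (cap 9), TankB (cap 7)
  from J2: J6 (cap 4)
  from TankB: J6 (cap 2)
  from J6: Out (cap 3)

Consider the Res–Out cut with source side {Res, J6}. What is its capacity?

19

Edges leaving {Res, J6}: Res→J2 (9), Res→TankB (7), J6→Out (3).
Cut capacity = 9 + 7 + 3 = 19.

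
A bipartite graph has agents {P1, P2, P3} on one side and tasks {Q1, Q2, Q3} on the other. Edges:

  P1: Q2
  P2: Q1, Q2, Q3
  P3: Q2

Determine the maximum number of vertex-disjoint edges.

Unit-capacity flow: source→left, listed edges, right→sink; max matching = max flow.
Augmenting path P1→Q2 (+1); matched 1.
Augmenting path P2→Q1 (+1); matched 2.
No augmenting path remains; maximum matching = 2.
König certificate: {P2, Q2} is a vertex cover of size 2 (every listed pair touches it), so no matching can be larger.

2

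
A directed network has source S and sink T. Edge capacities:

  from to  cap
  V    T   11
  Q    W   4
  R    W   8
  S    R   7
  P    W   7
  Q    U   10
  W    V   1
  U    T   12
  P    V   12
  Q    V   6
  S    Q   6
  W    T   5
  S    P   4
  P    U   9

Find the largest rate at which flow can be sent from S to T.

16

Augment S→P→U→T: bottleneck 4, flow now 4.
Augment S→Q→U→T: bottleneck 6, flow now 10.
Augment S→R→W→T: bottleneck 5, flow now 15.
Augment S→R→W→V→T: bottleneck 1, flow now 16.
No augmenting path remains; maximum flow = 16.
In the residual graph, reachable from S: {S, R, W}.
Min-cut edges: S→P (4), S→Q (6), W→V (1), W→T (5); capacity 4 + 6 + 1 + 5 = 16.
This cut is saturated, so no flow can exceed 16.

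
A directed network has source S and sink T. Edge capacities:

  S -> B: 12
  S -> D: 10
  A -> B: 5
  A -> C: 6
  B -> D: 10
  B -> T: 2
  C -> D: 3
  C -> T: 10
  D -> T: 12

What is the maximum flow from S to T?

14

Augment S→B→T: bottleneck 2, flow now 2.
Augment S→D→T: bottleneck 10, flow now 12.
Augment S→B→D→T: bottleneck 2, flow now 14.
No augmenting path remains; maximum flow = 14.
In the residual graph, reachable from S: {S, B, D}.
Min-cut edges: B→T (2), D→T (12); capacity 2 + 12 = 14.
This cut is saturated, so no flow can exceed 14.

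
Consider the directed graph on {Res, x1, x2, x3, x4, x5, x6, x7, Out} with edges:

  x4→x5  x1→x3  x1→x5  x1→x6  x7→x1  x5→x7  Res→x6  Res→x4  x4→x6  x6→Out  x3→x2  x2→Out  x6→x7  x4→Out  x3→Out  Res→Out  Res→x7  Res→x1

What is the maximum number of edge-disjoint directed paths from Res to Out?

Assign every edge capacity 1; by Menger, the answer equals the max flow.
Path Res→Out (+1); total 1.
Path Res→x4→Out (+1); total 2.
Path Res→x6→Out (+1); total 3.
Path Res→x1→x3→Out (+1); total 4.
No residual Res→Out path; max flow = 4.
Certifying cut of size 4: {Res→Out, Res→x4, x1→x3, x6→Out}.

4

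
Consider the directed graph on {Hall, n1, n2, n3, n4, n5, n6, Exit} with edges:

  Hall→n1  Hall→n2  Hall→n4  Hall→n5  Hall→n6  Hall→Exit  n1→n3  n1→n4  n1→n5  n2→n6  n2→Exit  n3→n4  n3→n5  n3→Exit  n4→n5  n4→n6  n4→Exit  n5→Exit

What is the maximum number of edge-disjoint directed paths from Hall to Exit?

Assign every edge capacity 1; by Menger, the answer equals the max flow.
Path Hall→Exit (+1); total 1.
Path Hall→n2→Exit (+1); total 2.
Path Hall→n4→Exit (+1); total 3.
Path Hall→n5→Exit (+1); total 4.
Path Hall→n1→n3→Exit (+1); total 5.
No residual Hall→Exit path; max flow = 5.
Certifying cut of size 5: {Hall→Exit, Hall→n1, Hall→n2, Hall→n4, Hall→n5}.

5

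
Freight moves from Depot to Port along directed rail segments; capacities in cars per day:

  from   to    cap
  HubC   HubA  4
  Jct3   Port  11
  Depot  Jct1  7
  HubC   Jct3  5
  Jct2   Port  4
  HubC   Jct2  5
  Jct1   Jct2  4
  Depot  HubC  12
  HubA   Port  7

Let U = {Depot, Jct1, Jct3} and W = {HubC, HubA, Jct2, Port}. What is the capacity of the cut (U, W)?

27

Edges leaving {Depot, Jct1, Jct3}: Depot→HubC (12), Jct1→Jct2 (4), Jct3→Port (11).
Cut capacity = 12 + 4 + 11 = 27.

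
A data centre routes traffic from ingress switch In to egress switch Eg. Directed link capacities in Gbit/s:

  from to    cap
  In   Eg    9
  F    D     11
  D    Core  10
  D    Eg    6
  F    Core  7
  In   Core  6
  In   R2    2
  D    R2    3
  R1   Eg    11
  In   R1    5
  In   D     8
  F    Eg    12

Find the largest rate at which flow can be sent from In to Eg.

Augment In→Eg: bottleneck 9, flow now 9.
Augment In→D→Eg: bottleneck 6, flow now 15.
Augment In→R1→Eg: bottleneck 5, flow now 20.
No augmenting path remains; maximum flow = 20.
In the residual graph, reachable from In: {In, D, R2, Core}.
Min-cut edges: In→R1 (5), In→Eg (9), D→Eg (6); capacity 5 + 9 + 6 = 20.
This cut is saturated, so no flow can exceed 20.

20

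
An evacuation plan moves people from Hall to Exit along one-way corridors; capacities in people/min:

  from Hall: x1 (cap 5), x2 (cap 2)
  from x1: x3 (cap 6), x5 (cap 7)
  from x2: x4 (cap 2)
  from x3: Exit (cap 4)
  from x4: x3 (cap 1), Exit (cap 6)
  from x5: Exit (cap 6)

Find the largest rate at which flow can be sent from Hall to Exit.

Augment Hall→x1→x3→Exit: bottleneck 4, flow now 4.
Augment Hall→x1→x5→Exit: bottleneck 1, flow now 5.
Augment Hall→x2→x4→Exit: bottleneck 2, flow now 7.
No augmenting path remains; maximum flow = 7.
In the residual graph, reachable from Hall: {Hall}.
Min-cut edges: Hall→x1 (5), Hall→x2 (2); capacity 5 + 2 = 7.
This cut is saturated, so no flow can exceed 7.

7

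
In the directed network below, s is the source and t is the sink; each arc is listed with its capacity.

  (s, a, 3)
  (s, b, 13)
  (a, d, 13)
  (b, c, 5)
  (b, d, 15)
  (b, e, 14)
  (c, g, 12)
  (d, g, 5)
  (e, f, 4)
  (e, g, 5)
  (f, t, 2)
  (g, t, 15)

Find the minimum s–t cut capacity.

Augment s→a→d→g→t: bottleneck 3, flow now 3.
Augment s→b→c→g→t: bottleneck 5, flow now 8.
Augment s→b→d→g→t: bottleneck 2, flow now 10.
Augment s→b→e→f→t: bottleneck 2, flow now 12.
Augment s→b→e→g→t: bottleneck 4, flow now 16.
No augmenting path remains; maximum flow = 16.
By max-flow min-cut, the minimum cut capacity equals the max flow.
In the residual graph, reachable from s: {s}.
Min-cut edges: s→a (3), s→b (13); capacity 3 + 13 = 16.

16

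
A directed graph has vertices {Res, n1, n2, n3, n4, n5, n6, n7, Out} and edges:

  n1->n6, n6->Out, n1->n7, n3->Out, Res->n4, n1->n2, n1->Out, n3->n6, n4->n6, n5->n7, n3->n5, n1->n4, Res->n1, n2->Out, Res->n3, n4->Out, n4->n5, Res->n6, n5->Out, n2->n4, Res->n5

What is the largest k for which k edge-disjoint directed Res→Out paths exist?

Assign every edge capacity 1; by Menger, the answer equals the max flow.
Path Res→n1→Out (+1); total 1.
Path Res→n3→Out (+1); total 2.
Path Res→n4→Out (+1); total 3.
Path Res→n5→Out (+1); total 4.
Path Res→n6→Out (+1); total 5.
No residual Res→Out path; max flow = 5.
Certifying cut of size 5: {Res→n1, Res→n3, Res→n4, Res→n5, Res→n6}.

5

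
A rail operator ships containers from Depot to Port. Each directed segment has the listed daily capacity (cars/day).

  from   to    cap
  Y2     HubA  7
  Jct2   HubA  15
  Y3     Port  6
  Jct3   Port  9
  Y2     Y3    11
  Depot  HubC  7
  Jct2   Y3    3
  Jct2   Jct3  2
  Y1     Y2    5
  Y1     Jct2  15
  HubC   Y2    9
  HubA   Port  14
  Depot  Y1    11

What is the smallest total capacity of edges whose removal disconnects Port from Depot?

18

Augment Depot→HubC→Y2→HubA→Port: bottleneck 7, flow now 7.
Augment Depot→Y1→Jct2→HubA→Port: bottleneck 7, flow now 14.
Augment Depot→Y1→Jct2→Jct3→Port: bottleneck 2, flow now 16.
Augment Depot→Y1→Jct2→Y3→Port: bottleneck 2, flow now 18.
No augmenting path remains; maximum flow = 18.
By max-flow min-cut, the minimum cut capacity equals the max flow.
In the residual graph, reachable from Depot: {Depot}.
Min-cut edges: Depot→HubC (7), Depot→Y1 (11); capacity 7 + 11 = 18.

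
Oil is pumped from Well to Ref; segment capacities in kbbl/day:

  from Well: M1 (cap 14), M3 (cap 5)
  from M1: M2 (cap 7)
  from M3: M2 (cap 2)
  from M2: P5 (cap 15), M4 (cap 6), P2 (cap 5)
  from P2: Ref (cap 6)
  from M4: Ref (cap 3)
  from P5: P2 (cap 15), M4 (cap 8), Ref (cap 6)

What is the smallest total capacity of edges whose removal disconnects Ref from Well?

Augment Well→M1→M2→P2→Ref: bottleneck 5, flow now 5.
Augment Well→M1→M2→M4→Ref: bottleneck 2, flow now 7.
Augment Well→M3→M2→M4→Ref: bottleneck 1, flow now 8.
Augment Well→M3→M2→P5→Ref: bottleneck 1, flow now 9.
No augmenting path remains; maximum flow = 9.
By max-flow min-cut, the minimum cut capacity equals the max flow.
In the residual graph, reachable from Well: {Well, M1, M3}.
Min-cut edges: M1→M2 (7), M3→M2 (2); capacity 7 + 2 = 9.

9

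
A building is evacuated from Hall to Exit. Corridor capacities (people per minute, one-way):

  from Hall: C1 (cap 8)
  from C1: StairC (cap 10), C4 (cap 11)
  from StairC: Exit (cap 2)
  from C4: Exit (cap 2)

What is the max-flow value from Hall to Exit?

4

Augment Hall→C1→StairC→Exit: bottleneck 2, flow now 2.
Augment Hall→C1→C4→Exit: bottleneck 2, flow now 4.
No augmenting path remains; maximum flow = 4.
In the residual graph, reachable from Hall: {Hall, C1, StairC, C4}.
Min-cut edges: StairC→Exit (2), C4→Exit (2); capacity 2 + 2 = 4.
This cut is saturated, so no flow can exceed 4.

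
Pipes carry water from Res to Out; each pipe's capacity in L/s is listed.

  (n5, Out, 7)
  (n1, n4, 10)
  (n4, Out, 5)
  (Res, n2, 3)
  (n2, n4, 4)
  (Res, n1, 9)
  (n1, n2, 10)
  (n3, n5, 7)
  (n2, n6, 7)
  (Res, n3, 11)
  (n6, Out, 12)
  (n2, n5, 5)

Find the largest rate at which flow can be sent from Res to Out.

19

Augment Res→n1→n4→Out: bottleneck 5, flow now 5.
Augment Res→n2→n5→Out: bottleneck 3, flow now 8.
Augment Res→n3→n5→Out: bottleneck 4, flow now 12.
Augment Res→n1→n2→n6→Out: bottleneck 4, flow now 16.
Augment Res→n3→n5→n2→n6→Out: bottleneck 3, flow now 19. (uses reverse residual edge)
No augmenting path remains; maximum flow = 19.
In the residual graph, reachable from Res: {Res, n3}.
Min-cut edges: Res→n1 (9), Res→n2 (3), n3→n5 (7); capacity 9 + 3 + 7 = 19.
This cut is saturated, so no flow can exceed 19.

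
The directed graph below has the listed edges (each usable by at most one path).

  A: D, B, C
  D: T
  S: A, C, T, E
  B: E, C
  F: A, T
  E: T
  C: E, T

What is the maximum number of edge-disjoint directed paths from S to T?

Assign every edge capacity 1; by Menger, the answer equals the max flow.
Path S→T (+1); total 1.
Path S→C→T (+1); total 2.
Path S→E→T (+1); total 3.
Path S→A→D→T (+1); total 4.
No residual S→T path; max flow = 4.
Certifying cut of size 4: {S→A, S→C, S→E, S→T}.

4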